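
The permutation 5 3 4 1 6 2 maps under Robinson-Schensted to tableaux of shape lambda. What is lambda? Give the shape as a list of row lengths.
[3, 2, 1]

Row-insert each entry into an empty tableau.

After inserting 5: P = [[5]].
After inserting 3: P = [[3], [5]].
After inserting 4: P = [[3, 4], [5]].
After inserting 1: P = [[1, 4], [3], [5]].
After inserting 6: P = [[1, 4, 6], [3], [5]].
After inserting 2: P = [[1, 2, 6], [3, 4], [5]].

The final insertion tableau P = [[1, 2, 6], [3, 4], [5]] has shape [3, 2, 1].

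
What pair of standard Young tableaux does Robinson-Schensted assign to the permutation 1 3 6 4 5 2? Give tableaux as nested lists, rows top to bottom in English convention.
Insert each entry of the permutation into P by Schensted row insertion, recording in Q the position of each new cell.

Insert 1: appended to row 1. P = [[1]], Q = [[1]].
Insert 3: appended to row 1. P = [[1, 3]], Q = [[1, 2]].
Insert 6: appended to row 1. P = [[1, 3, 6]], Q = [[1, 2, 3]].
Insert 4: 4 bumps 6 from row 1; 6 starts row 2. P = [[1, 3, 4], [6]], Q = [[1, 2, 3], [4]].
Insert 5: appended to row 1. P = [[1, 3, 4, 5], [6]], Q = [[1, 2, 3, 5], [4]].
Insert 2: 2 bumps 3 from row 1; 3 bumps 6 from row 2; 6 starts row 3. P = [[1, 2, 4, 5], [3], [6]], Q = [[1, 2, 3, 5], [4], [6]].

So P = [[1, 2, 4, 5], [3], [6]], Q = [[1, 2, 3, 5], [4], [6]].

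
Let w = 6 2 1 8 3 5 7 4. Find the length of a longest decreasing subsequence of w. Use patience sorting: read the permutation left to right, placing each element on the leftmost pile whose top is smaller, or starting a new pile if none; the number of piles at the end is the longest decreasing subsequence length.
6: new pile. tops = [6]
2: new pile. tops = [6, 2]
1: new pile. tops = [6, 2, 1]
8: onto pile 1 (replacing 6). tops = [8, 2, 1]
3: onto pile 2 (replacing 2). tops = [8, 3, 1]
5: onto pile 2 (replacing 3). tops = [8, 5, 1]
7: onto pile 2 (replacing 5). tops = [8, 7, 1]
4: onto pile 3 (replacing 1). tops = [8, 7, 4]

3 piles, so the longest decreasing subsequence has length 3.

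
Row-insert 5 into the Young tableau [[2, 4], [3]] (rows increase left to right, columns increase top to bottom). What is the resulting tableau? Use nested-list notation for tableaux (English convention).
5 is larger than every entry of row 1, so it is appended to row 1. The new tableau is [[2, 4, 5], [3]].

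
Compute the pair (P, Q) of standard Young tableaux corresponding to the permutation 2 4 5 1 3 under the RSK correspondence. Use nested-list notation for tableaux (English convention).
P = [[1, 3, 5], [2, 4]], Q = [[1, 2, 3], [4, 5]]

Insert each entry of the permutation into P by Schensted row insertion, recording in Q the position of each new cell.

Insert 2: appended to row 1. P = [[2]].
Insert 4: appended to row 1. P = [[2, 4]].
Insert 5: appended to row 1. P = [[2, 4, 5]].
Insert 1: 1 bumps 2 from row 1; 2 starts row 2. P = [[1, 4, 5], [2]].
Insert 3: 3 bumps 4 from row 1; 4 appends to row 2. P = [[1, 3, 5], [2, 4]].

So P = [[1, 3, 5], [2, 4]], Q = [[1, 2, 3], [4, 5]].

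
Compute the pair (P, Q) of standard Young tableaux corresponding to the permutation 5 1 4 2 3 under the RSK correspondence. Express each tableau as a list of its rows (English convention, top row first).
Insert each entry of the permutation into P by Schensted row insertion, recording in Q the position of each new cell.

Insert 5: appended to row 1. P = [[5]].
Insert 1: 1 bumps 5 from row 1; 5 starts row 2. P = [[1], [5]].
Insert 4: appended to row 1. P = [[1, 4], [5]].
Insert 2: 2 bumps 4 from row 1; 4 bumps 5 from row 2; 5 starts row 3. P = [[1, 2], [4], [5]].
Insert 3: appended to row 1. P = [[1, 2, 3], [4], [5]].

So P = [[1, 2, 3], [4], [5]], Q = [[1, 3, 5], [2], [4]].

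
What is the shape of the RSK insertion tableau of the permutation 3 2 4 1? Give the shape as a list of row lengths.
[2, 1, 1]

Row-insert each entry into an empty tableau.

After inserting 3: P = [[3]].
After inserting 2: P = [[2], [3]].
After inserting 4: P = [[2, 4], [3]].
After inserting 1: P = [[1, 4], [2], [3]].

The final insertion tableau P = [[1, 4], [2], [3]] has shape [2, 1, 1].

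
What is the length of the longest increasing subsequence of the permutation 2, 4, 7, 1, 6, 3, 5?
3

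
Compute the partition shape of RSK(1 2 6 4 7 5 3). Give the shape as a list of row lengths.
Row-insert each entry into an empty tableau.

After inserting 1: P = [[1]].
After inserting 2: P = [[1, 2]].
After inserting 6: P = [[1, 2, 6]].
After inserting 4: P = [[1, 2, 4], [6]].
After inserting 7: P = [[1, 2, 4, 7], [6]].
After inserting 5: P = [[1, 2, 4, 5], [6, 7]].
After inserting 3: P = [[1, 2, 3, 5], [4, 7], [6]].

The final insertion tableau P = [[1, 2, 3, 5], [4, 7], [6]] has shape [4, 2, 1].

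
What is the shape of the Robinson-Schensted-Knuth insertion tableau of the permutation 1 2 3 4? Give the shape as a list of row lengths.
Row-insert each entry into an empty tableau.

After inserting 1: P = [[1]].
After inserting 2: P = [[1, 2]].
After inserting 3: P = [[1, 2, 3]].
After inserting 4: P = [[1, 2, 3, 4]].

The final insertion tableau P = [[1, 2, 3, 4]] has shape [4].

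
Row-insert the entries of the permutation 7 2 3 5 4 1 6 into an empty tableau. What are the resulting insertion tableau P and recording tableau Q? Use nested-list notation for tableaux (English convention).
Insert each entry of the permutation into P by Schensted row insertion, recording in Q the position of each new cell.

After inserting 7: P = [[7]].
After inserting 2: P = [[2], [7]].
After inserting 3: P = [[2, 3], [7]].
After inserting 5: P = [[2, 3, 5], [7]].
After inserting 4: P = [[2, 3, 4], [5], [7]].
After inserting 1: P = [[1, 3, 4], [2], [5], [7]].
After inserting 6: P = [[1, 3, 4, 6], [2], [5], [7]].

So P = [[1, 3, 4, 6], [2], [5], [7]], Q = [[1, 3, 4, 7], [2], [5], [6]].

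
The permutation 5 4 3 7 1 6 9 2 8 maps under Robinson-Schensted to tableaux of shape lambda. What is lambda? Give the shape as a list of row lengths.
[3, 3, 2, 1]

Row-insert each entry into an empty tableau.

After inserting 5: P = [[5]].
After inserting 4: P = [[4], [5]].
After inserting 3: P = [[3], [4], [5]].
After inserting 7: P = [[3, 7], [4], [5]].
After inserting 1: P = [[1, 7], [3], [4], [5]].
After inserting 6: P = [[1, 6], [3, 7], [4], [5]].
After inserting 9: P = [[1, 6, 9], [3, 7], [4], [5]].
After inserting 2: P = [[1, 2, 9], [3, 6], [4, 7], [5]].
After inserting 8: P = [[1, 2, 8], [3, 6, 9], [4, 7], [5]].

The final insertion tableau P = [[1, 2, 8], [3, 6, 9], [4, 7], [5]] has shape [3, 3, 2, 1].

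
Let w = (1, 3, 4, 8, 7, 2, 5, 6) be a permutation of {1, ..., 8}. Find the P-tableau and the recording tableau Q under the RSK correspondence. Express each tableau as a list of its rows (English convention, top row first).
P = [[1, 2, 4, 5, 6], [3, 7], [8]], Q = [[1, 2, 3, 4, 8], [5, 7], [6]]

Insert each entry of the permutation into P by Schensted row insertion, recording in Q the position of each new cell.

Insert 1: appended to row 1. P = [[1]], Q = [[1]].
Insert 3: appended to row 1. P = [[1, 3]], Q = [[1, 2]].
Insert 4: appended to row 1. P = [[1, 3, 4]], Q = [[1, 2, 3]].
Insert 8: appended to row 1. P = [[1, 3, 4, 8]], Q = [[1, 2, 3, 4]].
Insert 7: 7 bumps 8 from row 1; 8 starts row 2. P = [[1, 3, 4, 7], [8]], Q = [[1, 2, 3, 4], [5]].
Insert 2: 2 bumps 3 from row 1; 3 bumps 8 from row 2; 8 starts row 3. P = [[1, 2, 4, 7], [3], [8]], Q = [[1, 2, 3, 4], [5], [6]].
Insert 5: 5 bumps 7 from row 1; 7 appends to row 2. P = [[1, 2, 4, 5], [3, 7], [8]], Q = [[1, 2, 3, 4], [5, 7], [6]].
Insert 6: appended to row 1. P = [[1, 2, 4, 5, 6], [3, 7], [8]], Q = [[1, 2, 3, 4, 8], [5, 7], [6]].

So P = [[1, 2, 4, 5, 6], [3, 7], [8]], Q = [[1, 2, 3, 4, 8], [5, 7], [6]].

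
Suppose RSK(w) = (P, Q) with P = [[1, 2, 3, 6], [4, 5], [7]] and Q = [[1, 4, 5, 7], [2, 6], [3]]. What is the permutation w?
7 4 1 2 5 3 6

Reverse the RSK construction: for i from n down to 1, find the cell of Q containing i, remove the entry at that cell from P, and reverse-bump it up through P; the value ejected from row 1 is w(i).

Step i=7: Q has 7 at row 1, column 4; remove that cell from P, ejecting 6. So w(7) = 6. P is now [[1, 2, 3], [4, 5], [7]].
Step i=6: Q has 6 at row 2, column 2; remove 5 from row 2 of P and reverse-bump: 5 enters row 1 and ejects 3. So w(6) = 3. P is now [[1, 2, 5], [4], [7]].
Step i=5: Q has 5 at row 1, column 3; remove that cell from P, ejecting 5. So w(5) = 5. P is now [[1, 2], [4], [7]].
Step i=4: Q has 4 at row 1, column 2; remove that cell from P, ejecting 2. So w(4) = 2. P is now [[1], [4], [7]].
Step i=3: Q has 3 at row 3, column 1; remove 7 from row 3 of P and reverse-bump: 7 enters row 2 and ejects 4; 4 enters row 1 and ejects 1. So w(3) = 1. P is now [[4], [7]].
Step i=2: Q has 2 at row 2, column 1; remove 7 from row 2 of P and reverse-bump: 7 enters row 1 and ejects 4. So w(2) = 4. P is now [[7]].
Step i=1: Q has 1 at row 1, column 1; remove that cell from P, ejecting 7. So w(1) = 7. P is now [].

So w = 7 4 1 2 5 3 6.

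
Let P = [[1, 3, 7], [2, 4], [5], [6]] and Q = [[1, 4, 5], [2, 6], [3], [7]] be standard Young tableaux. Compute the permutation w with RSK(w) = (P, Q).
6 2 1 5 7 4 3

Reverse the RSK construction: for i from n down to 1, find the cell of Q containing i, remove the entry at that cell from P, and reverse-bump it up through P; the value ejected from row 1 is w(i).

Step i=7: Q has 7 at row 4, column 1; remove 6 from row 4 of P and reverse-bump: 6 enters row 3 and ejects 5; 5 enters row 2 and ejects 4; 4 enters row 1 and ejects 3. So w(7) = 3. P is now [[1, 4, 7], [2, 5], [6]].
Step i=6: Q has 6 at row 2, column 2; remove 5 from row 2 of P and reverse-bump: 5 enters row 1 and ejects 4. So w(6) = 4. P is now [[1, 5, 7], [2], [6]].
Step i=5: Q has 5 at row 1, column 3; remove that cell from P, ejecting 7. So w(5) = 7. P is now [[1, 5], [2], [6]].
Step i=4: Q has 4 at row 1, column 2; remove that cell from P, ejecting 5. So w(4) = 5. P is now [[1], [2], [6]].
Step i=3: Q has 3 at row 3, column 1; remove 6 from row 3 of P and reverse-bump: 6 enters row 2 and ejects 2; 2 enters row 1 and ejects 1. So w(3) = 1. P is now [[2], [6]].
Step i=2: Q has 2 at row 2, column 1; remove 6 from row 2 of P and reverse-bump: 6 enters row 1 and ejects 2. So w(2) = 2. P is now [[6]].
Step i=1: Q has 1 at row 1, column 1; remove that cell from P, ejecting 6. So w(1) = 6. P is now [].

So w = 6 2 1 5 7 4 3.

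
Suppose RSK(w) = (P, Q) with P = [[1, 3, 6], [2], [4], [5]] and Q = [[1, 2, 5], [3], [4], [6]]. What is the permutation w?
Reverse the RSK construction: for i from n down to 1, find the cell of Q containing i, remove the entry at that cell from P, and reverse-bump it up through P; the value ejected from row 1 is w(i).

Step i=6: Q has 6 at row 4, column 1; remove 5 from row 4 of P and reverse-bump: 5 enters row 3 and ejects 4; 4 enters row 2 and ejects 2; 2 enters row 1 and ejects 1. So w(6) = 1. P is now [[2, 3, 6], [4], [5]].
Step i=5: Q has 5 at row 1, column 3; remove that cell from P, ejecting 6. So w(5) = 6. P is now [[2, 3], [4], [5]].
Step i=4: Q has 4 at row 3, column 1; remove 5 from row 3 of P and reverse-bump: 5 enters row 2 and ejects 4; 4 enters row 1 and ejects 3. So w(4) = 3. P is now [[2, 4], [5]].
Step i=3: Q has 3 at row 2, column 1; remove 5 from row 2 of P and reverse-bump: 5 enters row 1 and ejects 4. So w(3) = 4. P is now [[2, 5]].
Step i=2: Q has 2 at row 1, column 2; remove that cell from P, ejecting 5. So w(2) = 5. P is now [[2]].
Step i=1: Q has 1 at row 1, column 1; remove that cell from P, ejecting 2. So w(1) = 2. P is now [].

So w = 2 5 4 3 6 1.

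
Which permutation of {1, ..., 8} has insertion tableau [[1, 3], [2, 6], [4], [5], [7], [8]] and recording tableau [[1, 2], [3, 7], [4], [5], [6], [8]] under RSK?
Reverse the RSK construction: for i from n down to 1, find the cell of Q containing i, remove the entry at that cell from P, and reverse-bump it up through P; the value ejected from row 1 is w(i).

Step i=8: Q has 8 at row 6, column 1; remove 8 from row 6 of P and reverse-bump: 8 enters row 5 and ejects 7; 7 enters row 4 and ejects 5; 5 enters row 3 and ejects 4; 4 enters row 2 and ejects 2; 2 enters row 1 and ejects 1. So w(8) = 1. P is now [[2, 3], [4, 6], [5], [7], [8]].
Step i=7: Q has 7 at row 2, column 2; remove 6 from row 2 of P and reverse-bump: 6 enters row 1 and ejects 3. So w(7) = 3. P is now [[2, 6], [4], [5], [7], [8]].
Step i=6: Q has 6 at row 5, column 1; remove 8 from row 5 of P and reverse-bump: 8 enters row 4 and ejects 7; 7 enters row 3 and ejects 5; 5 enters row 2 and ejects 4; 4 enters row 1 and ejects 2. So w(6) = 2. P is now [[4, 6], [5], [7], [8]].
Step i=5: Q has 5 at row 4, column 1; remove 8 from row 4 of P and reverse-bump: 8 enters row 3 and ejects 7; 7 enters row 2 and ejects 5; 5 enters row 1 and ejects 4. So w(5) = 4. P is now [[5, 6], [7], [8]].
Step i=4: Q has 4 at row 3, column 1; remove 8 from row 3 of P and reverse-bump: 8 enters row 2 and ejects 7; 7 enters row 1 and ejects 6. So w(4) = 6. P is now [[5, 7], [8]].
Step i=3: Q has 3 at row 2, column 1; remove 8 from row 2 of P and reverse-bump: 8 enters row 1 and ejects 7. So w(3) = 7. P is now [[5, 8]].
Step i=2: Q has 2 at row 1, column 2; remove that cell from P, ejecting 8. So w(2) = 8. P is now [[5]].
Step i=1: Q has 1 at row 1, column 1; remove that cell from P, ejecting 5. So w(1) = 5. P is now [].

So w = 5 8 7 6 4 2 3 1.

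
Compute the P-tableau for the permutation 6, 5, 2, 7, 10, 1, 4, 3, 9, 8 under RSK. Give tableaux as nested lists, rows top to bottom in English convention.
After inserting 6: P = [[6]].
After inserting 5: P = [[5], [6]].
After inserting 2: P = [[2], [5], [6]].
After inserting 7: P = [[2, 7], [5], [6]].
After inserting 10: P = [[2, 7, 10], [5], [6]].
After inserting 1: P = [[1, 7, 10], [2], [5], [6]].
After inserting 4: P = [[1, 4, 10], [2, 7], [5], [6]].
After inserting 3: P = [[1, 3, 10], [2, 4], [5, 7], [6]].
After inserting 9: P = [[1, 3, 9], [2, 4, 10], [5, 7], [6]].
After inserting 8: P = [[1, 3, 8], [2, 4, 9], [5, 7, 10], [6]].

So P = [[1, 3, 8], [2, 4, 9], [5, 7, 10], [6]].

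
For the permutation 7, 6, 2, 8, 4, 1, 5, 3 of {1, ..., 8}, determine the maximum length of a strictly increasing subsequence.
3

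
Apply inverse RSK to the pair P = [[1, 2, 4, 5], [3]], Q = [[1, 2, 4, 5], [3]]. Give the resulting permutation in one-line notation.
1 3 2 4 5

Reverse the RSK construction: for i from n down to 1, find the cell of Q containing i, remove the entry at that cell from P, and reverse-bump it up through P; the value ejected from row 1 is w(i).

Step i=5: Q has 5 at row 1, column 4; remove that cell from P, ejecting 5. So w(5) = 5. P is now [[1, 2, 4], [3]].
Step i=4: Q has 4 at row 1, column 3; remove that cell from P, ejecting 4. So w(4) = 4. P is now [[1, 2], [3]].
Step i=3: Q has 3 at row 2, column 1; remove 3 from row 2 of P and reverse-bump: 3 enters row 1 and ejects 2. So w(3) = 2. P is now [[1, 3]].
Step i=2: Q has 2 at row 1, column 2; remove that cell from P, ejecting 3. So w(2) = 3. P is now [[1]].
Step i=1: Q has 1 at row 1, column 1; remove that cell from P, ejecting 1. So w(1) = 1. P is now [].

So w = 1 3 2 4 5.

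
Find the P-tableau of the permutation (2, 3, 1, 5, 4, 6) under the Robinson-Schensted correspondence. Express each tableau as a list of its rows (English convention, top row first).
Insert 2: appended to row 1. P = [[2]].
Insert 3: appended to row 1. P = [[2, 3]].
Insert 1: 1 bumps 2 from row 1; 2 starts row 2. P = [[1, 3], [2]].
Insert 5: appended to row 1. P = [[1, 3, 5], [2]].
Insert 4: 4 bumps 5 from row 1; 5 appends to row 2. P = [[1, 3, 4], [2, 5]].
Insert 6: appended to row 1. P = [[1, 3, 4, 6], [2, 5]].

So P = [[1, 3, 4, 6], [2, 5]].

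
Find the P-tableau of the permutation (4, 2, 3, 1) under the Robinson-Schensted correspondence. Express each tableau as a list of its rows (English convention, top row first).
P = [[1, 3], [2], [4]]

Insert 4: appended to row 1. P = [[4]].
Insert 2: 2 bumps 4 from row 1; 4 starts row 2. P = [[2], [4]].
Insert 3: appended to row 1. P = [[2, 3], [4]].
Insert 1: 1 bumps 2 from row 1; 2 bumps 4 from row 2; 4 starts row 3. P = [[1, 3], [2], [4]].

So P = [[1, 3], [2], [4]].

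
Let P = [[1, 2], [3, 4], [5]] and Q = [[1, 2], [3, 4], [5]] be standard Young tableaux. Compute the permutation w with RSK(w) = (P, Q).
3 5 1 4 2

Reverse the RSK construction: for i from n down to 1, find the cell of Q containing i, remove the entry at that cell from P, and reverse-bump it up through P; the value ejected from row 1 is w(i).

Step i=5: Q has 5 at row 3, column 1; remove 5 from row 3 of P and reverse-bump: 5 enters row 2 and ejects 4; 4 enters row 1 and ejects 2. So w(5) = 2. P is now [[1, 4], [3, 5]].
Step i=4: Q has 4 at row 2, column 2; remove 5 from row 2 of P and reverse-bump: 5 enters row 1 and ejects 4. So w(4) = 4. P is now [[1, 5], [3]].
Step i=3: Q has 3 at row 2, column 1; remove 3 from row 2 of P and reverse-bump: 3 enters row 1 and ejects 1. So w(3) = 1. P is now [[3, 5]].
Step i=2: Q has 2 at row 1, column 2; remove that cell from P, ejecting 5. So w(2) = 5. P is now [[3]].
Step i=1: Q has 1 at row 1, column 1; remove that cell from P, ejecting 3. So w(1) = 3. P is now [].

So w = 3 5 1 4 2.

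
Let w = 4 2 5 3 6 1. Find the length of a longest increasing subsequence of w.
3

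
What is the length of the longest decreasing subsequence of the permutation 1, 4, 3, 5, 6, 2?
3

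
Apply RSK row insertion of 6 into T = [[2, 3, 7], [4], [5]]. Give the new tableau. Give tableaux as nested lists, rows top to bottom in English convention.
[[2, 3, 6], [4, 7], [5]]

In row 1, 6 replaces 7 (the leftmost entry greater than 6); 7 is bumped to row 2. 7 is appended to row 2. The new tableau is [[2, 3, 6], [4, 7], [5]].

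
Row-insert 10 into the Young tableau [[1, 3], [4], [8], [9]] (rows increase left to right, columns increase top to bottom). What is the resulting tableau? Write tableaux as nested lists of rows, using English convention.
[[1, 3, 10], [4], [8], [9]]

10 is larger than every entry of row 1, so it is appended to row 1. The new tableau is [[1, 3, 10], [4], [8], [9]].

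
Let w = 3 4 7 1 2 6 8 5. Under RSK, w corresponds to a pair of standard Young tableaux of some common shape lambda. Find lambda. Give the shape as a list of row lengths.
[4, 3, 1]

Row-insert each entry into an empty tableau.

After inserting 3: P = [[3]].
After inserting 4: P = [[3, 4]].
After inserting 7: P = [[3, 4, 7]].
After inserting 1: P = [[1, 4, 7], [3]].
After inserting 2: P = [[1, 2, 7], [3, 4]].
After inserting 6: P = [[1, 2, 6], [3, 4, 7]].
After inserting 8: P = [[1, 2, 6, 8], [3, 4, 7]].
After inserting 5: P = [[1, 2, 5, 8], [3, 4, 6], [7]].

The final insertion tableau P = [[1, 2, 5, 8], [3, 4, 6], [7]] has shape [4, 3, 1].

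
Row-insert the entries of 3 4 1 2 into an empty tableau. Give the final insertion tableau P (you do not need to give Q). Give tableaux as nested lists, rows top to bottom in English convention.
P = [[1, 2], [3, 4]]

Insert 3: appended to row 1. P = [[3]].
Insert 4: appended to row 1. P = [[3, 4]].
Insert 1: 1 bumps 3 from row 1; 3 starts row 2. P = [[1, 4], [3]].
Insert 2: 2 bumps 4 from row 1; 4 appends to row 2. P = [[1, 2], [3, 4]].

So P = [[1, 2], [3, 4]].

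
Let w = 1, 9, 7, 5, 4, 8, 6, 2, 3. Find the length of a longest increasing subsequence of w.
3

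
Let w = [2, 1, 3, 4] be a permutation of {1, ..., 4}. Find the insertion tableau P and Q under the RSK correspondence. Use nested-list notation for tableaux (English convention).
P = [[1, 3, 4], [2]], Q = [[1, 3, 4], [2]]

Insert each entry of the permutation into P by Schensted row insertion, recording in Q the position of each new cell.

After inserting 2: P = [[2]].
After inserting 1: P = [[1], [2]].
After inserting 3: P = [[1, 3], [2]].
After inserting 4: P = [[1, 3, 4], [2]].

So P = [[1, 3, 4], [2]], Q = [[1, 3, 4], [2]].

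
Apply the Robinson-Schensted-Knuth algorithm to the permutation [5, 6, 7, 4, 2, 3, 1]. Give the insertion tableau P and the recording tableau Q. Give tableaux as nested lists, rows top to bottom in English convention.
Insert each entry of the permutation into P by Schensted row insertion, recording in Q the position of each new cell.

Insert 5: appended to row 1. P = [[5]].
Insert 6: appended to row 1. P = [[5, 6]].
Insert 7: appended to row 1. P = [[5, 6, 7]].
Insert 4: 4 bumps 5 from row 1; 5 starts row 2. P = [[4, 6, 7], [5]].
Insert 2: 2 bumps 4 from row 1; 4 bumps 5 from row 2; 5 starts row 3. P = [[2, 6, 7], [4], [5]].
Insert 3: 3 bumps 6 from row 1; 6 appends to row 2. P = [[2, 3, 7], [4, 6], [5]].
Insert 1: 1 bumps 2 from row 1; 2 bumps 4 from row 2; 4 bumps 5 from row 3; 5 starts row 4. P = [[1, 3, 7], [2, 6], [4], [5]].

So P = [[1, 3, 7], [2, 6], [4], [5]], Q = [[1, 2, 3], [4, 6], [5], [7]].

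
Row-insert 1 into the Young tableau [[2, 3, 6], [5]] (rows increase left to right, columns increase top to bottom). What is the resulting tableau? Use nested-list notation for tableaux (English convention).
In row 1, 1 replaces 2 (the leftmost entry greater than 1); 2 is bumped to row 2. In row 2, 2 replaces 5 (the leftmost entry greater than 2); 5 is bumped to row 3. 5 starts a new row 3. The new tableau is [[1, 3, 6], [2], [5]].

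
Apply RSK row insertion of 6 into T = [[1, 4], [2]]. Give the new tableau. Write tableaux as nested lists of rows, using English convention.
[[1, 4, 6], [2]]

6 is larger than every entry of row 1, so it is appended to row 1. The new tableau is [[1, 4, 6], [2]].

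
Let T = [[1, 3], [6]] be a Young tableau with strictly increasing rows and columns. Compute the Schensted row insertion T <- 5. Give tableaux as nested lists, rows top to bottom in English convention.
5 is larger than every entry of row 1, so it is appended to row 1. The new tableau is [[1, 3, 5], [6]].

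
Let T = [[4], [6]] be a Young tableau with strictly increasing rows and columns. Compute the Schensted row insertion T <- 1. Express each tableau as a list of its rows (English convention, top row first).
[[1], [4], [6]]

In row 1, 1 replaces 4 (the leftmost entry greater than 1); 4 is bumped to row 2. In row 2, 4 replaces 6 (the leftmost entry greater than 4); 6 is bumped to row 3. 6 starts a new row 3. The new tableau is [[1], [4], [6]].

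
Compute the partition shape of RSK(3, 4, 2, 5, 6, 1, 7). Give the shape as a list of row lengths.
Row-insert each entry into an empty tableau.

After inserting 3: P = [[3]].
After inserting 4: P = [[3, 4]].
After inserting 2: P = [[2, 4], [3]].
After inserting 5: P = [[2, 4, 5], [3]].
After inserting 6: P = [[2, 4, 5, 6], [3]].
After inserting 1: P = [[1, 4, 5, 6], [2], [3]].
After inserting 7: P = [[1, 4, 5, 6, 7], [2], [3]].

The final insertion tableau P = [[1, 4, 5, 6, 7], [2], [3]] has shape [5, 1, 1].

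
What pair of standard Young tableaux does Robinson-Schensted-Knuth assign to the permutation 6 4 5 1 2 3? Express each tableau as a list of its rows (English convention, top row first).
P = [[1, 2, 3], [4, 5], [6]], Q = [[1, 3, 6], [2, 5], [4]]

Insert each entry of the permutation into P by Schensted row insertion, recording in Q the position of each new cell.

Insert 6: appended to row 1. P = [[6]].
Insert 4: 4 bumps 6 from row 1; 6 starts row 2. P = [[4], [6]].
Insert 5: appended to row 1. P = [[4, 5], [6]].
Insert 1: 1 bumps 4 from row 1; 4 bumps 6 from row 2; 6 starts row 3. P = [[1, 5], [4], [6]].
Insert 2: 2 bumps 5 from row 1; 5 appends to row 2. P = [[1, 2], [4, 5], [6]].
Insert 3: appended to row 1. P = [[1, 2, 3], [4, 5], [6]].

So P = [[1, 2, 3], [4, 5], [6]], Q = [[1, 3, 6], [2, 5], [4]].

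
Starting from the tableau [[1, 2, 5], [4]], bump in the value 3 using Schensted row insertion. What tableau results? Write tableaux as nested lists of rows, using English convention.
[[1, 2, 3], [4, 5]]

In row 1, 3 replaces 5 (the leftmost entry greater than 3); 5 is bumped to row 2. 5 is appended to row 2. The new tableau is [[1, 2, 3], [4, 5]].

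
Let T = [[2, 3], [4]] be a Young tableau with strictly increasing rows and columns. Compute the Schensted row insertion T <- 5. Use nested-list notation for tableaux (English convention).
[[2, 3, 5], [4]]

5 is larger than every entry of row 1, so it is appended to row 1. The new tableau is [[2, 3, 5], [4]].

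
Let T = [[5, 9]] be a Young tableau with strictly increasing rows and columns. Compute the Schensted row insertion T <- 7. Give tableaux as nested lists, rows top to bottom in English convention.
In row 1, 7 replaces 9 (the leftmost entry greater than 7); 9 is bumped to row 2. 9 starts a new row 2. The new tableau is [[5, 7], [9]].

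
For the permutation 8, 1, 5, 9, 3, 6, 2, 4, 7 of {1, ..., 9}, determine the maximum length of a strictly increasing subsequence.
4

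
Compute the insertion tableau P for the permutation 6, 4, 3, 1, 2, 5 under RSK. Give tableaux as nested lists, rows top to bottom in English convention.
Insert 6: appended to row 1. P = [[6]].
Insert 4: 4 bumps 6 from row 1; 6 starts row 2. P = [[4], [6]].
Insert 3: 3 bumps 4 from row 1; 4 bumps 6 from row 2; 6 starts row 3. P = [[3], [4], [6]].
Insert 1: 1 bumps 3 from row 1; 3 bumps 4 from row 2; 4 bumps 6 from row 3; 6 starts row 4. P = [[1], [3], [4], [6]].
Insert 2: appended to row 1. P = [[1, 2], [3], [4], [6]].
Insert 5: appended to row 1. P = [[1, 2, 5], [3], [4], [6]].

So P = [[1, 2, 5], [3], [4], [6]].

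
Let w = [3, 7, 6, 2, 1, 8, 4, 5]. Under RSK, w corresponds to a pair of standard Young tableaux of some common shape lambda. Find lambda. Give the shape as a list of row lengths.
[3, 3, 1, 1]

Row-insert each entry into an empty tableau.

After inserting 3: P = [[3]].
After inserting 7: P = [[3, 7]].
After inserting 6: P = [[3, 6], [7]].
After inserting 2: P = [[2, 6], [3], [7]].
After inserting 1: P = [[1, 6], [2], [3], [7]].
After inserting 8: P = [[1, 6, 8], [2], [3], [7]].
After inserting 4: P = [[1, 4, 8], [2, 6], [3], [7]].
After inserting 5: P = [[1, 4, 5], [2, 6, 8], [3], [7]].

The final insertion tableau P = [[1, 4, 5], [2, 6, 8], [3], [7]] has shape [3, 3, 1, 1].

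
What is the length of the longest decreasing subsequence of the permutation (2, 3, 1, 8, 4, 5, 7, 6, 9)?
3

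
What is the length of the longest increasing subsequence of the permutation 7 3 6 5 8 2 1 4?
3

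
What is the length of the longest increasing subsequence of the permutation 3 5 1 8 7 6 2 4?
3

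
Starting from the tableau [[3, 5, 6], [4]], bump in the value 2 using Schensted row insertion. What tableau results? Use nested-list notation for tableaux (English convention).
In row 1, 2 replaces 3 (the leftmost entry greater than 2); 3 is bumped to row 2. In row 2, 3 replaces 4 (the leftmost entry greater than 3); 4 is bumped to row 3. 4 starts a new row 3. The new tableau is [[2, 5, 6], [3], [4]].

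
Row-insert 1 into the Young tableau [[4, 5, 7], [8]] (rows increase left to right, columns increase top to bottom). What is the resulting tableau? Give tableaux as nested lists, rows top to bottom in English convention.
[[1, 5, 7], [4], [8]]

In row 1, 1 replaces 4 (the leftmost entry greater than 1); 4 is bumped to row 2. In row 2, 4 replaces 8 (the leftmost entry greater than 4); 8 is bumped to row 3. 8 starts a new row 3. The new tableau is [[1, 5, 7], [4], [8]].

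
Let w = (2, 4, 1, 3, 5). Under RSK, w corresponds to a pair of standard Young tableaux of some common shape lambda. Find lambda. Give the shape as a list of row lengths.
Row-insert each entry into an empty tableau.

After inserting 2: P = [[2]].
After inserting 4: P = [[2, 4]].
After inserting 1: P = [[1, 4], [2]].
After inserting 3: P = [[1, 3], [2, 4]].
After inserting 5: P = [[1, 3, 5], [2, 4]].

The final insertion tableau P = [[1, 3, 5], [2, 4]] has shape [3, 2].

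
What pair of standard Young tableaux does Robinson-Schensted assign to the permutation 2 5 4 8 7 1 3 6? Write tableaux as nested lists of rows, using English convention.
Insert each entry of the permutation into P by Schensted row insertion, recording in Q the position of each new cell.

Insert 2: appended to row 1. P = [[2]].
Insert 5: appended to row 1. P = [[2, 5]].
Insert 4: 4 bumps 5 from row 1; 5 starts row 2. P = [[2, 4], [5]].
Insert 8: appended to row 1. P = [[2, 4, 8], [5]].
Insert 7: 7 bumps 8 from row 1; 8 appends to row 2. P = [[2, 4, 7], [5, 8]].
Insert 1: 1 bumps 2 from row 1; 2 bumps 5 from row 2; 5 starts row 3. P = [[1, 4, 7], [2, 8], [5]].
Insert 3: 3 bumps 4 from row 1; 4 bumps 8 from row 2; 8 appends to row 3. P = [[1, 3, 7], [2, 4], [5, 8]].
Insert 6: 6 bumps 7 from row 1; 7 appends to row 2. P = [[1, 3, 6], [2, 4, 7], [5, 8]].

So P = [[1, 3, 6], [2, 4, 7], [5, 8]], Q = [[1, 2, 4], [3, 5, 8], [6, 7]].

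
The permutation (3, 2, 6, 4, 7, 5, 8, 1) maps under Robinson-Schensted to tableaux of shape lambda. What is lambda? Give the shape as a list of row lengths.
Row-insert each entry into an empty tableau.

After inserting 3: P = [[3]].
After inserting 2: P = [[2], [3]].
After inserting 6: P = [[2, 6], [3]].
After inserting 4: P = [[2, 4], [3, 6]].
After inserting 7: P = [[2, 4, 7], [3, 6]].
After inserting 5: P = [[2, 4, 5], [3, 6, 7]].
After inserting 8: P = [[2, 4, 5, 8], [3, 6, 7]].
After inserting 1: P = [[1, 4, 5, 8], [2, 6, 7], [3]].

The final insertion tableau P = [[1, 4, 5, 8], [2, 6, 7], [3]] has shape [4, 3, 1].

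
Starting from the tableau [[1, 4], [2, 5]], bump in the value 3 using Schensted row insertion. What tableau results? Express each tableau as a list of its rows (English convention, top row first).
[[1, 3], [2, 4], [5]]

In row 1, 3 replaces 4 (the leftmost entry greater than 3); 4 is bumped to row 2. In row 2, 4 replaces 5 (the leftmost entry greater than 4); 5 is bumped to row 3. 5 starts a new row 3. The new tableau is [[1, 3], [2, 4], [5]].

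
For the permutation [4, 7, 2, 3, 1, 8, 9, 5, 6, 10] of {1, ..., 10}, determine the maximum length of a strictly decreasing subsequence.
3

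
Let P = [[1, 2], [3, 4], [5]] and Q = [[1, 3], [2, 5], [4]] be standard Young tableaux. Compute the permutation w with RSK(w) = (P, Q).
Reverse the RSK construction: for i from n down to 1, find the cell of Q containing i, remove the entry at that cell from P, and reverse-bump it up through P; the value ejected from row 1 is w(i).

Step i=5: Q has 5 at row 2, column 2; remove 4 from row 2 of P and reverse-bump: 4 enters row 1 and ejects 2. So w(5) = 2. P is now [[1, 4], [3], [5]].
Step i=4: Q has 4 at row 3, column 1; remove 5 from row 3 of P and reverse-bump: 5 enters row 2 and ejects 3; 3 enters row 1 and ejects 1. So w(4) = 1. P is now [[3, 4], [5]].
Step i=3: Q has 3 at row 1, column 2; remove that cell from P, ejecting 4. So w(3) = 4. P is now [[3], [5]].
Step i=2: Q has 2 at row 2, column 1; remove 5 from row 2 of P and reverse-bump: 5 enters row 1 and ejects 3. So w(2) = 3. P is now [[5]].
Step i=1: Q has 1 at row 1, column 1; remove that cell from P, ejecting 5. So w(1) = 5. P is now [].

So w = 5 3 4 1 2.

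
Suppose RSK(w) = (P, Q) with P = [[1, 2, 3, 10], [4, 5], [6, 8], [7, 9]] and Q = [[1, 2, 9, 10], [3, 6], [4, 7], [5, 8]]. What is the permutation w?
Reverse the RSK construction: for i from n down to 1, find the cell of Q containing i, remove the entry at that cell from P, and reverse-bump it up through P; the value ejected from row 1 is w(i).

Step i=10: Q has 10 at row 1, column 4; remove that cell from P, ejecting 10. So w(10) = 10. P is now [[1, 2, 3], [4, 5], [6, 8], [7, 9]].
Step i=9: Q has 9 at row 1, column 3; remove that cell from P, ejecting 3. So w(9) = 3. P is now [[1, 2], [4, 5], [6, 8], [7, 9]].
Step i=8: Q has 8 at row 4, column 2; remove 9 from row 4 of P and reverse-bump: 9 enters row 3 and ejects 8; 8 enters row 2 and ejects 5; 5 enters row 1 and ejects 2. So w(8) = 2. P is now [[1, 5], [4, 8], [6, 9], [7]].
Step i=7: Q has 7 at row 3, column 2; remove 9 from row 3 of P and reverse-bump: 9 enters row 2 and ejects 8; 8 enters row 1 and ejects 5. So w(7) = 5. P is now [[1, 8], [4, 9], [6], [7]].
Step i=6: Q has 6 at row 2, column 2; remove 9 from row 2 of P and reverse-bump: 9 enters row 1 and ejects 8. So w(6) = 8. P is now [[1, 9], [4], [6], [7]].
Step i=5: Q has 5 at row 4, column 1; remove 7 from row 4 of P and reverse-bump: 7 enters row 3 and ejects 6; 6 enters row 2 and ejects 4; 4 enters row 1 and ejects 1. So w(5) = 1. P is now [[4, 9], [6], [7]].
Step i=4: Q has 4 at row 3, column 1; remove 7 from row 3 of P and reverse-bump: 7 enters row 2 and ejects 6; 6 enters row 1 and ejects 4. So w(4) = 4. P is now [[6, 9], [7]].
Step i=3: Q has 3 at row 2, column 1; remove 7 from row 2 of P and reverse-bump: 7 enters row 1 and ejects 6. So w(3) = 6. P is now [[7, 9]].
Step i=2: Q has 2 at row 1, column 2; remove that cell from P, ejecting 9. So w(2) = 9. P is now [[7]].
Step i=1: Q has 1 at row 1, column 1; remove that cell from P, ejecting 7. So w(1) = 7. P is now [].

So w = 7 9 6 4 1 8 5 2 3 10.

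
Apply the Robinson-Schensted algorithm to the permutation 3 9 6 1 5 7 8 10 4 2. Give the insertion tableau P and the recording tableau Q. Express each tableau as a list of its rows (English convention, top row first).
P = [[1, 2, 7, 8, 10], [3, 4], [5], [6], [9]], Q = [[1, 2, 6, 7, 8], [3, 5], [4], [9], [10]]

Insert each entry of the permutation into P by Schensted row insertion, recording in Q the position of each new cell.

Insert 3: appended to row 1. P = [[3]], Q = [[1]].
Insert 9: appended to row 1. P = [[3, 9]], Q = [[1, 2]].
Insert 6: 6 bumps 9 from row 1; 9 starts row 2. P = [[3, 6], [9]], Q = [[1, 2], [3]].
Insert 1: 1 bumps 3 from row 1; 3 bumps 9 from row 2; 9 starts row 3. P = [[1, 6], [3], [9]], Q = [[1, 2], [3], [4]].
Insert 5: 5 bumps 6 from row 1; 6 appends to row 2. P = [[1, 5], [3, 6], [9]], Q = [[1, 2], [3, 5], [4]].
Insert 7: appended to row 1. P = [[1, 5, 7], [3, 6], [9]], Q = [[1, 2, 6], [3, 5], [4]].
Insert 8: appended to row 1. P = [[1, 5, 7, 8], [3, 6], [9]], Q = [[1, 2, 6, 7], [3, 5], [4]].
Insert 10: appended to row 1. P = [[1, 5, 7, 8, 10], [3, 6], [9]], Q = [[1, 2, 6, 7, 8], [3, 5], [4]].
Insert 4: 4 bumps 5 from row 1; 5 bumps 6 from row 2; 6 bumps 9 from row 3; 9 starts row 4. P = [[1, 4, 7, 8, 10], [3, 5], [6], [9]], Q = [[1, 2, 6, 7, 8], [3, 5], [4], [9]].
Insert 2: 2 bumps 4 from row 1; 4 bumps 5 from row 2; 5 bumps 6 from row 3; 6 bumps 9 from row 4; 9 starts row 5. P = [[1, 2, 7, 8, 10], [3, 4], [5], [6], [9]], Q = [[1, 2, 6, 7, 8], [3, 5], [4], [9], [10]].

So P = [[1, 2, 7, 8, 10], [3, 4], [5], [6], [9]], Q = [[1, 2, 6, 7, 8], [3, 5], [4], [9], [10]].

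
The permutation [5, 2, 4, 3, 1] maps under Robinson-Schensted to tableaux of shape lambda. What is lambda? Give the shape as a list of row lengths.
[2, 1, 1, 1]

Row-insert each entry into an empty tableau.

After inserting 5: P = [[5]].
After inserting 2: P = [[2], [5]].
After inserting 4: P = [[2, 4], [5]].
After inserting 3: P = [[2, 3], [4], [5]].
After inserting 1: P = [[1, 3], [2], [4], [5]].

The final insertion tableau P = [[1, 3], [2], [4], [5]] has shape [2, 1, 1, 1].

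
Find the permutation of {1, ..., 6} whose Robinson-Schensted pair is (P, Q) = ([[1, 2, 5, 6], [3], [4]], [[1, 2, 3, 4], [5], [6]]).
1 4 5 6 3 2

Reverse RSK: for i = n, n-1, ..., 1, locate i in Q, remove the corresponding corner cell from P, and reverse-bump its entry up through P; the value ejected from row 1 is w(i).

So w = 1 4 5 6 3 2.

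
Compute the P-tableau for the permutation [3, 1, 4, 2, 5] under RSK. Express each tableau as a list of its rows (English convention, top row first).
P = [[1, 2, 5], [3, 4]]

Insert 3: appended to row 1. P = [[3]].
Insert 1: 1 bumps 3 from row 1; 3 starts row 2. P = [[1], [3]].
Insert 4: appended to row 1. P = [[1, 4], [3]].
Insert 2: 2 bumps 4 from row 1; 4 appends to row 2. P = [[1, 2], [3, 4]].
Insert 5: appended to row 1. P = [[1, 2, 5], [3, 4]].

So P = [[1, 2, 5], [3, 4]].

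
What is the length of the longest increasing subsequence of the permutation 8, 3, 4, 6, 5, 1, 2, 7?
4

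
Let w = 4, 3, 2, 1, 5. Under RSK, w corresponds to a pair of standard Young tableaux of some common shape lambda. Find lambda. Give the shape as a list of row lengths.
[2, 1, 1, 1]

RSK row insertion gives P = [[1, 5], [2], [3], [4]], which has shape [2, 1, 1, 1].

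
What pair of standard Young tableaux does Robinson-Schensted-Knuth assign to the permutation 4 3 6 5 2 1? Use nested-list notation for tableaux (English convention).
P = [[1, 5], [2, 6], [3], [4]], Q = [[1, 3], [2, 4], [5], [6]]

Insert each entry of the permutation into P by Schensted row insertion, recording in Q the position of each new cell.

Insert 4: appended to row 1. P = [[4]], Q = [[1]].
Insert 3: 3 bumps 4 from row 1; 4 starts row 2. P = [[3], [4]], Q = [[1], [2]].
Insert 6: appended to row 1. P = [[3, 6], [4]], Q = [[1, 3], [2]].
Insert 5: 5 bumps 6 from row 1; 6 appends to row 2. P = [[3, 5], [4, 6]], Q = [[1, 3], [2, 4]].
Insert 2: 2 bumps 3 from row 1; 3 bumps 4 from row 2; 4 starts row 3. P = [[2, 5], [3, 6], [4]], Q = [[1, 3], [2, 4], [5]].
Insert 1: 1 bumps 2 from row 1; 2 bumps 3 from row 2; 3 bumps 4 from row 3; 4 starts row 4. P = [[1, 5], [2, 6], [3], [4]], Q = [[1, 3], [2, 4], [5], [6]].

So P = [[1, 5], [2, 6], [3], [4]], Q = [[1, 3], [2, 4], [5], [6]].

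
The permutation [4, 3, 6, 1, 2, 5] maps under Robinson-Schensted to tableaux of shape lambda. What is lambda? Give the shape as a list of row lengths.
RSK row insertion gives P = [[1, 2, 5], [3, 6], [4]], which has shape [3, 2, 1].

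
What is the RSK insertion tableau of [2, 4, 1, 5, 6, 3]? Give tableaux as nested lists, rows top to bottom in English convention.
After inserting 2: P = [[2]].
After inserting 4: P = [[2, 4]].
After inserting 1: P = [[1, 4], [2]].
After inserting 5: P = [[1, 4, 5], [2]].
After inserting 6: P = [[1, 4, 5, 6], [2]].
After inserting 3: P = [[1, 3, 5, 6], [2, 4]].

So P = [[1, 3, 5, 6], [2, 4]].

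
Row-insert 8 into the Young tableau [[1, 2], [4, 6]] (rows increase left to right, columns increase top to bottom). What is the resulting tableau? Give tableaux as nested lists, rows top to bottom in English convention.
8 is larger than every entry of row 1, so it is appended to row 1. The new tableau is [[1, 2, 8], [4, 6]].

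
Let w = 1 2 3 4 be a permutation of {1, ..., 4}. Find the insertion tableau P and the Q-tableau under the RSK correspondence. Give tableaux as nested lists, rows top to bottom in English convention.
Insert each entry of the permutation into P by Schensted row insertion, recording in Q the position of each new cell.

Insert 1: appended to row 1. P = [[1]], Q = [[1]].
Insert 2: appended to row 1. P = [[1, 2]], Q = [[1, 2]].
Insert 3: appended to row 1. P = [[1, 2, 3]], Q = [[1, 2, 3]].
Insert 4: appended to row 1. P = [[1, 2, 3, 4]], Q = [[1, 2, 3, 4]].

So P = [[1, 2, 3, 4]], Q = [[1, 2, 3, 4]].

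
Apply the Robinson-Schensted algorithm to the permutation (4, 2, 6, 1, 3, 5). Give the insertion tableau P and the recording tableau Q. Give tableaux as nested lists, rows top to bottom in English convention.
Insert each entry of the permutation into P by Schensted row insertion, recording in Q the position of each new cell.

Insert 4: appended to row 1. P = [[4]], Q = [[1]].
Insert 2: 2 bumps 4 from row 1; 4 starts row 2. P = [[2], [4]], Q = [[1], [2]].
Insert 6: appended to row 1. P = [[2, 6], [4]], Q = [[1, 3], [2]].
Insert 1: 1 bumps 2 from row 1; 2 bumps 4 from row 2; 4 starts row 3. P = [[1, 6], [2], [4]], Q = [[1, 3], [2], [4]].
Insert 3: 3 bumps 6 from row 1; 6 appends to row 2. P = [[1, 3], [2, 6], [4]], Q = [[1, 3], [2, 5], [4]].
Insert 5: appended to row 1. P = [[1, 3, 5], [2, 6], [4]], Q = [[1, 3, 6], [2, 5], [4]].

So P = [[1, 3, 5], [2, 6], [4]], Q = [[1, 3, 6], [2, 5], [4]].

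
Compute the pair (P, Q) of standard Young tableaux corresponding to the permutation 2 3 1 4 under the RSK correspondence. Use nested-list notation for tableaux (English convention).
P = [[1, 3, 4], [2]], Q = [[1, 2, 4], [3]]

Insert each entry of the permutation into P by Schensted row insertion, recording in Q the position of each new cell.

Insert 2: appended to row 1. P = [[2]].
Insert 3: appended to row 1. P = [[2, 3]].
Insert 1: 1 bumps 2 from row 1; 2 starts row 2. P = [[1, 3], [2]].
Insert 4: appended to row 1. P = [[1, 3, 4], [2]].

So P = [[1, 3, 4], [2]], Q = [[1, 2, 4], [3]].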